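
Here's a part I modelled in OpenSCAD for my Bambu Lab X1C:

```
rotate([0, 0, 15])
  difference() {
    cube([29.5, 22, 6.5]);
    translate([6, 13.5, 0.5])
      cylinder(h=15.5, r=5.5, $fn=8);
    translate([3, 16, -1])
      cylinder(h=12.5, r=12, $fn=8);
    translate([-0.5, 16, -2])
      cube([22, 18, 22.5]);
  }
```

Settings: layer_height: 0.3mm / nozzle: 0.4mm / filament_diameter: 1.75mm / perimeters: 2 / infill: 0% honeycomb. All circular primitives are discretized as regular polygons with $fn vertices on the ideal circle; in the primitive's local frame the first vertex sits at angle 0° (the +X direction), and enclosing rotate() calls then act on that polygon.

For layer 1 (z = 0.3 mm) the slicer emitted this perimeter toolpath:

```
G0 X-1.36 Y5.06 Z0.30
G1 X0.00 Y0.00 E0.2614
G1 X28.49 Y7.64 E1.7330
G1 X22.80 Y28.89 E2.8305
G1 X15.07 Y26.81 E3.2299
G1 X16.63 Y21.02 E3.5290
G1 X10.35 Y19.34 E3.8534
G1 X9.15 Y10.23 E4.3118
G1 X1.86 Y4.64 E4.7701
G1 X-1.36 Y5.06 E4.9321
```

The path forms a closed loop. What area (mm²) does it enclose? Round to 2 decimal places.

383.92 mm²

Apply the shoelace formula to the sequence of (X, Y) vertices; enclosed area = 383.92 mm².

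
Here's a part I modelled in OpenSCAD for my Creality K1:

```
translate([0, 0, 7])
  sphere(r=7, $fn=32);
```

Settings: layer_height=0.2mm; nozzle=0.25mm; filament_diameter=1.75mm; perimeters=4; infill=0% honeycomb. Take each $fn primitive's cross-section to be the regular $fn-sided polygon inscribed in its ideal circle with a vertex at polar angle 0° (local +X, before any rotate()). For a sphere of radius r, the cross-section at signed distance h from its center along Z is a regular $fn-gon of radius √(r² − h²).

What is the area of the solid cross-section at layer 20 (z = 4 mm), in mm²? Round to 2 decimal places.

At z = 4 mm: the sphere: section is a regular 32-gon, circumradius = √(r²−h²) = √(7²−3²) = 6.325 (area = (32/2)·6.325²·sin(360°/32) = 124.86 mm²). Overall, the cross-section is a single solid region. Net area = 124.86 mm².

124.86 mm²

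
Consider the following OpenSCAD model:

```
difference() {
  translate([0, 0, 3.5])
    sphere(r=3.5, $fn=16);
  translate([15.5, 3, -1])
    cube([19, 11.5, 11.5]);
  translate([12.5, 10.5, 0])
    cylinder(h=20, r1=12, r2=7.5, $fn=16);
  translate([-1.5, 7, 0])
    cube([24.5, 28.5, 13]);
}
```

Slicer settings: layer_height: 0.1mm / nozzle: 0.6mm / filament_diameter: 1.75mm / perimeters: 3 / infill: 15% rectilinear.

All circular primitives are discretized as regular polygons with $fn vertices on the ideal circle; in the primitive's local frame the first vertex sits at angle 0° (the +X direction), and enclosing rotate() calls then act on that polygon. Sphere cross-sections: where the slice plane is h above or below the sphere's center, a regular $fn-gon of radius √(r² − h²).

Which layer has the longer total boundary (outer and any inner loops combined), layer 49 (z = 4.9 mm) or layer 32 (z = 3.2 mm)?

layer 32 (z = 3.2 mm)

Layer 49 (z = 4.9): the r=3.5 sphere contributes a regular 16-gon of circumradius √(3.5²−1.4²) = 3.208 (perimeter = 2·16·3.208·sin(180°/16) = 20.03 mm); the cube at (15.5, 3) is present — its section is the full 19×11.5 rectangle (perimeter 61.00 mm); the cone at (12.5, 10.5): at t=0.245 of its height the radius interpolates to r₁+(r₂−r₁)t = 10.898, giving a regular 16-gon of that circumradius (perimeter = 2·16·10.898·sin(180°/16) = 68.03 mm); the cube at (-1.5, 7) (footprint 24.5×28.5) is included at this height (perimeter 106.00 mm); Taking the first minus the rest: starting from the r=3.5 sphere, the 19×11.5 cube at (15.5, 3) misses the remaining region (no effect); the cone at (12.5, 10.5) misses the remaining region (no effect); the 24.5×28.5 cube at (-1.5, 7) misses the remaining region (no effect) — boundary = 20.03 mm. So its perimeter = 20.03 mm. Layer 32 (z = 3.2): the r=3.5 sphere contributes a regular 16-gon of circumradius √(3.5²−0.3²) = 3.487 (perimeter = 2·16·3.487·sin(180°/16) = 21.77 mm); the 19×11.5 cube at (15.5, 3) contributes its full rectangle (perimeter 61.00 mm); the cone at (12.5, 10.5): at t=0.160 of its height the radius interpolates to r₁+(r₂−r₁)t = 11.280, giving a regular 16-gon of that circumradius (perimeter = 2·16·11.280·sin(180°/16) = 70.42 mm); the cube at (-1.5, 7) is present — its section is the full 24.5×28.5 rectangle (perimeter 106.00 mm); Subtracting the remaining from the first: starting from the r=3.5 sphere, the 19×11.5 cube at (15.5, 3) misses the remaining region (no effect); the cone at (12.5, 10.5) misses the remaining region (no effect); the 24.5×28.5 cube at (-1.5, 7) misses the remaining region (no effect) — boundary = 21.77 mm. So its perimeter = 21.77 mm. Layer 32 is larger (21.77 vs 20.03 mm).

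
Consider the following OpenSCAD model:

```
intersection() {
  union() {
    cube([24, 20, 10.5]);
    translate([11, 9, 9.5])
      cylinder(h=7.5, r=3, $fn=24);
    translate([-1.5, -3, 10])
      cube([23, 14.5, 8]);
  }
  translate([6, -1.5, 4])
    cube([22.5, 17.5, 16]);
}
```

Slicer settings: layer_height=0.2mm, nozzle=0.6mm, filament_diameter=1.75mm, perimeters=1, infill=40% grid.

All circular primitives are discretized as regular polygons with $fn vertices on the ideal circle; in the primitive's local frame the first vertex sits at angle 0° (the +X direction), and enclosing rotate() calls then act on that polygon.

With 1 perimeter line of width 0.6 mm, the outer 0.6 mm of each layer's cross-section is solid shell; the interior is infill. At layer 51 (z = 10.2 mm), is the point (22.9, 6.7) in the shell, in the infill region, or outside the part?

At z = 10.2 mm: the 24×20 cube contributes its full rectangle; the r=3 cylinder at (11, 9) gives a regular 24-gon of circumradius 3 (constant along its height); the cube at (-1.5, -3) is present — its section is the full 23×14.5 rectangle; Combining (union): the regions partially overlap (shared area 275.20 mm²), so overlapping operands fuse into one piece — 1 connected region; the cube at (6, -1.5) is present — its section is the full 22.5×17.5 rectangle; After intersecting: the 22.5×17.5 cube at (6, -1.5) partially overlaps that combined region; clipping to the common part keeps 311.25 mm² — 1 connected region. Overall, the cross-section is a single solid region. The nearest boundary edge runs (24.00, 16.00)→(24.00, 0.00); distance from the point to it = 1.10 mm. The point is inside the cross-section and 1.10 mm from the nearest boundary — more than the 0.6 mm shell width (1 × 0.6), so it's in the infill interior.

infill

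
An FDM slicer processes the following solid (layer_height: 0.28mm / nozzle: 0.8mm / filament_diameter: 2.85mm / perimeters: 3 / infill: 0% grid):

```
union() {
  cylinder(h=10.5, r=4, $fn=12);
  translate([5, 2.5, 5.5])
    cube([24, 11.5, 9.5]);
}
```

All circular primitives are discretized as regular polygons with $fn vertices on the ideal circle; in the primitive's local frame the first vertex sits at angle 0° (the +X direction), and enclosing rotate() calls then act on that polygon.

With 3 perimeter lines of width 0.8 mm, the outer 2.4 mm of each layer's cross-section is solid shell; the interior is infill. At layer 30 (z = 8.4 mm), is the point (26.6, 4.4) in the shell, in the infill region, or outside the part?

shell

At z = 8.4 mm: the r=4 cylinder contributes a regular 12-gon of circumradius 4; the cube at (5, 2.5) (footprint 24×11.5) is included at this height; Merging all regions: the 2 present regions are separate (no shared area or edge), so areas and boundary lengths simply add and each stays a separate island — 2 connected regions. Overall, the cross-section has 2 separate islands. The nearest boundary edge runs (29.00, 2.50)→(5.00, 2.50); distance from the point to it = 1.90 mm. (Shell/infill is judged within the island containing the point — the largest one.) The point is inside the cross-section, 1.90 mm from the nearest boundary — within the 2.4 mm shell band (3 × 0.8).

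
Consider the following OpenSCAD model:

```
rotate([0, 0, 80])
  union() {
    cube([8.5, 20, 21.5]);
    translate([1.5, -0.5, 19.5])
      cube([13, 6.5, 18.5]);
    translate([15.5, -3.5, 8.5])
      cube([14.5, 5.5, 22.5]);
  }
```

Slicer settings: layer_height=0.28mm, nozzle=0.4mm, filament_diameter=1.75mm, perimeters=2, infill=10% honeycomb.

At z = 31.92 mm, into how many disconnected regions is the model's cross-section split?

1

At z = 31.92 mm: the cube is not intersected at this z (z outside [0, 21.5]); the 13×6.5 cube at (1.5, -0.5) contributes its full rectangle; the cube at (15.5, -3.5) is not intersected at this z (z outside [8.5, 31]); Taking the union: only the 13×6.5 cube at (1.5, -0.5) is present, so the union is just that shape — 1 connected region; (rotated 80° about Z; rotation is an isometry so areas/perimeters/island counts are preserved). The result has 1 disconnected region.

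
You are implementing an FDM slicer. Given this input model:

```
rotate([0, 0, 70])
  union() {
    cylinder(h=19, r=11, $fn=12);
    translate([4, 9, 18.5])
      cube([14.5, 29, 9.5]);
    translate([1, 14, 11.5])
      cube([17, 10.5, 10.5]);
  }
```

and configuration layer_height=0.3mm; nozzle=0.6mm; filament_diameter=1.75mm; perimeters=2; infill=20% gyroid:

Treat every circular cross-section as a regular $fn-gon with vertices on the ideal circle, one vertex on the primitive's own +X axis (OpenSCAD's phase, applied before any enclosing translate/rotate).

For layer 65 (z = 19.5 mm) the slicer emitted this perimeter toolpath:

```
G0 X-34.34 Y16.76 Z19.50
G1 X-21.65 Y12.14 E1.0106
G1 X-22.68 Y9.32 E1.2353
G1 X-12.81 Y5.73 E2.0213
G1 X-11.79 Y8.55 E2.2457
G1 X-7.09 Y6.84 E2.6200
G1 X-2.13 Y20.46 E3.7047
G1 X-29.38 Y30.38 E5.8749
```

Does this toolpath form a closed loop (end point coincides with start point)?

Start point (G0): (-34.34, 16.76). End point (last G1): the path does not return to the start — open.

no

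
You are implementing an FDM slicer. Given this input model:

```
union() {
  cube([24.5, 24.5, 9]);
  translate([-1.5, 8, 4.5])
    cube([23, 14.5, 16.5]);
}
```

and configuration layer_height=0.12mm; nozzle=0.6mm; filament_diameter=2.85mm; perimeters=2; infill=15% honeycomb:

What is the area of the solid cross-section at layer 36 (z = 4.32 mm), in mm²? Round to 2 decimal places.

At z = 4.32 mm: the 24.5×24.5 cube contributes its full rectangle (area 600.25 mm²); the cube at (-1.5, 8) does not reach this height (z outside [4.5, 21]); Merging all regions: only the 24.5×24.5 cube is present, so the union is just that shape — area = 600.25 mm². Overall, the cross-section is a single solid region. Net area = 600.25 mm².

600.25 mm²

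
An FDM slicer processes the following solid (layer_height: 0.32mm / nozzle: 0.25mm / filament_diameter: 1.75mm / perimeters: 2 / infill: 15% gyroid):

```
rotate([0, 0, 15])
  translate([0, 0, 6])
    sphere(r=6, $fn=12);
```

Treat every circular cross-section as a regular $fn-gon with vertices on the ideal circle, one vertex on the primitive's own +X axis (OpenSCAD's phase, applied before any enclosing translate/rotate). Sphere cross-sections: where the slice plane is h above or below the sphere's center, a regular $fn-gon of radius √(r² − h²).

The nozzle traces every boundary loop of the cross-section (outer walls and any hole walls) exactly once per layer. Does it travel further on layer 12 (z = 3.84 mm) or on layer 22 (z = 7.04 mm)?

layer 22 (z = 7.04 mm)

Layer 12 (z = 3.84): the r=6 sphere slices to a regular 12-gon of circumradius 5.598 (√(r²−h²) with h=2.16 from center) (perimeter = 2·12·5.598·sin(180°/12) = 34.77 mm); (rotated 15° about Z; rotation is an isometry so areas/perimeters/island counts are preserved). So its perimeter = 34.77 mm. Layer 22 (z = 7.04): the sphere: section is a regular 12-gon, circumradius = √(r²−h²) = √(6²−1.04²) = 5.909 (perimeter = 2·12·5.909·sin(180°/12) = 36.71 mm); (whole slice rotated 15° about Z — lengths, areas and connectivity unchanged). So its perimeter = 36.71 mm. Layer 22 is larger (36.71 vs 34.77 mm).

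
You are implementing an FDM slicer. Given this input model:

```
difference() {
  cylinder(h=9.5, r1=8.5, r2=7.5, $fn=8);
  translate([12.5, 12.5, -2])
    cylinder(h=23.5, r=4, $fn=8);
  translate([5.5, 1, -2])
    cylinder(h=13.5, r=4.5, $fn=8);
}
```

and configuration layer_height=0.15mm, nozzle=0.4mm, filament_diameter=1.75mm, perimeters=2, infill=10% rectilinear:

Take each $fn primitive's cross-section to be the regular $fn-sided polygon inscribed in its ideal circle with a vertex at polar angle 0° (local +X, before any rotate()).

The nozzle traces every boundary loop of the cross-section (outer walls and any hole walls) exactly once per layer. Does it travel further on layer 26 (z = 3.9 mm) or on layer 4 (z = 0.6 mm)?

Layer 26 (z = 3.9): the cone (r1=8.5→r2=7.5) has section circumradius 8.089 here — a regular 8-gon (perimeter = 2·8·8.089·sin(180°/8) = 49.53 mm); the r=4 cylinder at (12.5, 12.5) contributes a regular 8-gon of circumradius 4 (perimeter = 2·8·4.000·sin(180°/8) = 24.49 mm); the cylinder at (5.5, 1): section is a regular 8-gon, circumradius r=4.5 (perimeter = 2·8·4.500·sin(180°/8) = 27.55 mm); Taking the first minus the rest: starting from the cone, the r=4 cylinder at (12.5, 12.5) misses the remaining region (no effect); the r=4.5 cylinder at (5.5, 1) partially overlaps it — only the 42.79 mm² overlap (of its 57.28 mm²) is removed, clipping the outline — boundary = 56.25 mm. So its perimeter = 56.25 mm. Layer 4 (z = 0.6): the cone (r1=8.5→r2=7.5) has section circumradius 8.437 here — a regular 8-gon (perimeter = 2·8·8.437·sin(180°/8) = 51.66 mm); the r=4 cylinder at (12.5, 12.5) contributes a regular 8-gon of circumradius 4 (perimeter = 2·8·4.000·sin(180°/8) = 24.49 mm); the cylinder at (5.5, 1): section is a regular 8-gon, circumradius r=4.5 (perimeter = 2·8·4.500·sin(180°/8) = 27.55 mm); Subtracting the remaining from the first: starting from the cone, the r=4 cylinder at (12.5, 12.5) misses the remaining region (no effect); the r=4.5 cylinder at (5.5, 1) partially overlaps it — only the 45.61 mm² overlap (of its 57.28 mm²) is removed, clipping the outline — boundary = 59.66 mm. So its perimeter = 59.66 mm. Layer 4 is larger (59.66 vs 56.25 mm).

layer 4 (z = 0.6 mm)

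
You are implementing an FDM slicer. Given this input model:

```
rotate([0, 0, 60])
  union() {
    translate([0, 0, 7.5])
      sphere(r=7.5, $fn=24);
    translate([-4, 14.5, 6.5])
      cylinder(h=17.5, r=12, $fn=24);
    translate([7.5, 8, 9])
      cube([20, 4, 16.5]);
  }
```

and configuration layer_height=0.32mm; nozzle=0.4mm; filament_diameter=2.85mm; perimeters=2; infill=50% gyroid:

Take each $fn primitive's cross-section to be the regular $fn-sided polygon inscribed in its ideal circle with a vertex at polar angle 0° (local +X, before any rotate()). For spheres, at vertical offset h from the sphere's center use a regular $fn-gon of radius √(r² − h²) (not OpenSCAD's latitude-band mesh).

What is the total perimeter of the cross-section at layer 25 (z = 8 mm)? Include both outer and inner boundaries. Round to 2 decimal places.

At z = 8 mm: the sphere: section is a regular 24-gon, circumradius = √(r²−h²) = √(7.5²−0.5²) = 7.483 (perimeter = 2·24·7.483·sin(180°/24) = 46.88 mm); the r=12 cylinder at (-4, 14.5) contributes a regular 24-gon of circumradius 12 (perimeter = 2·24·12.000·sin(180°/24) = 75.18 mm); the cube at (7.5, 8) is absent (z outside [9, 25.5]); Merging all regions: the regions partially overlap (shared area 34.77 mm²), so the edge portions inside another operand are dropped and the merged outline is re-measured after clipping — boundary = 96.38 mm; (rotated 60° about Z; rotation is an isometry so areas/perimeters/island counts are preserved). Overall, the cross-section is a single solid region. Total boundary length (outer) = 96.38 mm.

96.38 mm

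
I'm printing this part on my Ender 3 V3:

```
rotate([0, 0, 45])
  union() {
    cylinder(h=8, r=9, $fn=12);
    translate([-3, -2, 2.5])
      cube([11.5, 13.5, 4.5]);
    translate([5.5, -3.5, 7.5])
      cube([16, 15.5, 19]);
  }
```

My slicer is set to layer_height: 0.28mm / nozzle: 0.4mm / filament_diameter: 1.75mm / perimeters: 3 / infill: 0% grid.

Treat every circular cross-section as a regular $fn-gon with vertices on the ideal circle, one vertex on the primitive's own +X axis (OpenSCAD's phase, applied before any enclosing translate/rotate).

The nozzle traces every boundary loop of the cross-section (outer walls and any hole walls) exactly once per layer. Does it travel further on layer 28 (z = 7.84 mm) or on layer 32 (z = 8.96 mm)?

Layer 28 (z = 7.84): the cylinder: section is a regular 12-gon, circumradius r=9 (perimeter = 2·12·9.000·sin(180°/12) = 55.90 mm); the cube at (-3, -2) is absent (z outside [2.5, 7]); the 16×15.5 cube at (5.5, -3.5) contributes its full rectangle (perimeter 63.00 mm); Taking the union: the regions partially overlap (shared area 26.28 mm²), so the edge portions inside another operand are dropped and the merged outline is re-measured after clipping — boundary = 94.52 mm; (whole slice rotated 45° about Z — lengths, areas and connectivity unchanged). So its perimeter = 94.52 mm. Layer 32 (z = 8.96): the cylinder does not reach this height (z outside [0, 8]); the cube at (-3, -2) does not reach this height (z outside [2.5, 7]); the cube at (5.5, -3.5) (footprint 16×15.5) is included at this height (perimeter 63.00 mm); Taking the union: only the 16×15.5 cube at (5.5, -3.5) is present, so the union is just that shape — boundary = 63.00 mm; (rotated 45° about Z; rotation is an isometry so areas/perimeters/island counts are preserved). So its perimeter = 63.00 mm. Layer 28 is larger (94.52 vs 63.00 mm).

layer 28 (z = 7.84 mm)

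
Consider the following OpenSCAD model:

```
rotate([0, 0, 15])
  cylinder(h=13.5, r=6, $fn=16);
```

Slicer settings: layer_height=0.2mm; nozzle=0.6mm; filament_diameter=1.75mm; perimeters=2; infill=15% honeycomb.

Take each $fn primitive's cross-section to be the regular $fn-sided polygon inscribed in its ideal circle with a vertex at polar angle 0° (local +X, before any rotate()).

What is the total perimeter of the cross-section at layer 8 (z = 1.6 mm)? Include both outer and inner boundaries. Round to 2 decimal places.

37.46 mm

At z = 1.6 mm: the cylinder: section is a regular 16-gon, circumradius r=6 (perimeter = 2·16·6.000·sin(180°/16) = 37.46 mm); (whole slice rotated 15° about Z — lengths, areas and connectivity unchanged). Overall, the cross-section is a single solid region. Total boundary length (outer) = 37.46 mm.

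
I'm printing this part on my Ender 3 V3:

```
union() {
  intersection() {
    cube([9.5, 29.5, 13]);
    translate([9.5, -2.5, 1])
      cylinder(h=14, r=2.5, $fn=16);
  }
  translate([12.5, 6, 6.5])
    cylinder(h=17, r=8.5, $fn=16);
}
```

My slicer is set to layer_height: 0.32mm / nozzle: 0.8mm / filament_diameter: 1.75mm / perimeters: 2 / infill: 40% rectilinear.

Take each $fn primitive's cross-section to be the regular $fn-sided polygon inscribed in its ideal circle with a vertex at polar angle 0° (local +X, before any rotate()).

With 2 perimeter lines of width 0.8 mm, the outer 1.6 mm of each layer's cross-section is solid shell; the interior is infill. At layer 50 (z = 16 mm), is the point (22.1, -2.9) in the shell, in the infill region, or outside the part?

At z = 16 mm: the cube is not intersected at this z (z outside [0, 13]); the cylinder at (9.5, -2.5) is not intersected at this z (z outside [1, 15]); Keeping only the common overlap: at least one operand is absent at this height, so nothing remains; the r=8.5 cylinder at (12.5, 6) gives a regular 16-gon of circumradius 8.5 (constant along its height); Taking the union: only the r=8.5 cylinder at (12.5, 6) is present, so the union is just that shape — 1 connected region. Overall, the cross-section is a single solid region. The nearest boundary edge runs (15.75, -1.85)→(18.51, -0.01); distance from the point to it = 4.61 mm. The point is not inside any of the regions above, so it lies outside the cross-section (4.61 mm from the nearest boundary).

outside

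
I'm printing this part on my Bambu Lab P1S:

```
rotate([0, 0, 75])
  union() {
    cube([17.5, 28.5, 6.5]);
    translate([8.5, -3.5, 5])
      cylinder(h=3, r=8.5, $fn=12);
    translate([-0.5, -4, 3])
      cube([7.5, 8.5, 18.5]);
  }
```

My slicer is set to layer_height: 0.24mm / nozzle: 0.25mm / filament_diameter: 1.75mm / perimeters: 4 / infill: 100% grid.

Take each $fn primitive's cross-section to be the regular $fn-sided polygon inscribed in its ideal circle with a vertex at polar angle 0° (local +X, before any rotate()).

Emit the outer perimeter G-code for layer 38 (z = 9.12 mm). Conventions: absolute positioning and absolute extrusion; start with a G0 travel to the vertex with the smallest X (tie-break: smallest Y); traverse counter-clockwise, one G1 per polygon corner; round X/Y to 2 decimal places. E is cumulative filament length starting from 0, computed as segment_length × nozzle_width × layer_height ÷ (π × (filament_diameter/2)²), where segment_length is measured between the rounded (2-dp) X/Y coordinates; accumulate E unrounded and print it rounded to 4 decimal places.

At z = 9.12 mm: the cube is not intersected at this z (z outside [0, 6.5]); the cylinder at (8.5, -3.5) is absent (z outside [5, 8]); the cube at (-0.5, -4) is present — its section is the full 7.5×8.5 rectangle; Merging all regions: only the 7.5×8.5 cube at (-0.5, -4) is present, so the union is just that shape — 1 connected region; (whole slice rotated 75° about Z — lengths, areas and connectivity unchanged). The outline is a single polygon with 4 vertices. Extrusion per mm of travel: 0.25 × 0.24 / (π × 0.875²) = 0.024945. Accumulating E over each segment gives final E = 0.7986.

G0 X-4.48 Y0.68 Z9.12
G1 X3.73 Y-1.52 E0.2120
G1 X5.68 Y5.73 E0.3993
G1 X-2.53 Y7.93 E0.6113
G1 X-4.48 Y0.68 E0.7986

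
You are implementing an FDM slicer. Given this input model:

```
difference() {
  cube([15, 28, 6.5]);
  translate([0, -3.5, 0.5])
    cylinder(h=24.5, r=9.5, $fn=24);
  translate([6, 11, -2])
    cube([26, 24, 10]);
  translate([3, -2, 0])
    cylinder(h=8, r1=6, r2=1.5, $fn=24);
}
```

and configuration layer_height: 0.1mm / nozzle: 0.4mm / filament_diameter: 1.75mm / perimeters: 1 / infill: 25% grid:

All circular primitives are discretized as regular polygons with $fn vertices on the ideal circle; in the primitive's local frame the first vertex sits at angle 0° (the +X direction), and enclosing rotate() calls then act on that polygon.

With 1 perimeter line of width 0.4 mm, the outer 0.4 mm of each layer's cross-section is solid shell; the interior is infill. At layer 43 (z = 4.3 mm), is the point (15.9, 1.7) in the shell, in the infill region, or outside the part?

At z = 4.3 mm: the cube is present — its section is the full 15×28 rectangle; the cylinder at (0, -3.5): section is a regular 24-gon, circumradius r=9.5; the cube at (6, 11) (footprint 26×24) is included at this height; the cone at (3, -2) (r1=6→r2=1.5) has section circumradius 3.581 here — a regular 24-gon; Taking the first minus the rest: starting from the 15×28 cube, the r=9.5 cylinder at (0, -3.5) partially overlaps it — only the 37.78 mm² overlap (of its 280.30 mm²) is removed, clipping the outline; the 26×24 cube at (6, 11) partially overlaps it — only the 153.00 mm² overlap (of its 624.00 mm²) is removed, clipping the outline; the cone at (3, -2) misses the remaining region (no effect) — 1 connected region. Overall, the cross-section is a single solid region. The nearest boundary edge runs (15.00, 11.00)→(15.00, 0.00); distance from the point to it = 0.90 mm. The point is not inside any of the regions above, so it lies outside the cross-section (0.90 mm from the nearest boundary).

outside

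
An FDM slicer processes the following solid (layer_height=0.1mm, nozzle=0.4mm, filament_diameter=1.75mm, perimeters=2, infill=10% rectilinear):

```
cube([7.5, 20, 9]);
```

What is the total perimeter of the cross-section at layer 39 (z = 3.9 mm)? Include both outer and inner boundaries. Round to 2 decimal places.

At z = 3.9 mm: the cube is present — its section is the full 7.5×20 rectangle (perimeter 55.00 mm). Overall, the cross-section is a single solid region. Total boundary length (outer) = 55.00 mm.

55.00 mm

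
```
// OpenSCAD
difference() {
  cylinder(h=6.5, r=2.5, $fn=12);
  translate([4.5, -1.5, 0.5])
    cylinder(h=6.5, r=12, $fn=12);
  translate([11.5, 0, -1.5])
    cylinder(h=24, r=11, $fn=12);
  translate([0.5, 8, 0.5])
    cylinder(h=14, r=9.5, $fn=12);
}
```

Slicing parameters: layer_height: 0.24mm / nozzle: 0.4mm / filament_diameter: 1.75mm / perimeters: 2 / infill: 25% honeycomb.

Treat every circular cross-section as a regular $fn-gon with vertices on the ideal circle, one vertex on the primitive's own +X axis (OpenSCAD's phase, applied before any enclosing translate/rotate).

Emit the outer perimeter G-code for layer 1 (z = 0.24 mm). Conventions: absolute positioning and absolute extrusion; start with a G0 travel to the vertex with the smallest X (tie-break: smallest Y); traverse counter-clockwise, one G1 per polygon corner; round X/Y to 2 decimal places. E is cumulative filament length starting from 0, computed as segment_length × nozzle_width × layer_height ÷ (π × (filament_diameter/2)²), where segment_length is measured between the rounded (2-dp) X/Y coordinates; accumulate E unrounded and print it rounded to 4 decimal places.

At z = 0.24 mm: the r=2.5 cylinder gives a regular 12-gon of circumradius 2.5 (constant along its height); the cylinder at (4.5, -1.5) is absent (z outside [0.5, 7]); the cylinder at (11.5, 0): section is a regular 12-gon, circumradius r=11; the cylinder at (0.5, 8) is not intersected at this z (z outside [0.5, 14.5]); After the difference (first − rest): starting from the r=2.5 cylinder, the r=11 cylinder at (11.5, 0) partially overlaps it — only the 5.54 mm² overlap (of its 363.00 mm²) is removed, clipping the outline — 1 connected region. The outline is a single polygon with 10 vertices. Extrusion per mm of travel: 0.4 × 0.24 / (π × 0.875²) = 0.039912. Accumulating E over each segment gives final E = 0.5829.

G0 X-2.50 Y0.00 Z0.24
G1 X-2.17 Y-1.25 E0.0516
G1 X-1.25 Y-2.17 E0.1035
G1 X0.00 Y-2.50 E0.1551
G1 X1.09 Y-2.21 E0.2001
G1 X0.50 Y0.00 E0.2914
G1 X1.09 Y2.21 E0.3827
G1 X0.00 Y2.50 E0.4278
G1 X-1.25 Y2.17 E0.4794
G1 X-2.17 Y1.25 E0.5313
G1 X-2.50 Y0.00 E0.5829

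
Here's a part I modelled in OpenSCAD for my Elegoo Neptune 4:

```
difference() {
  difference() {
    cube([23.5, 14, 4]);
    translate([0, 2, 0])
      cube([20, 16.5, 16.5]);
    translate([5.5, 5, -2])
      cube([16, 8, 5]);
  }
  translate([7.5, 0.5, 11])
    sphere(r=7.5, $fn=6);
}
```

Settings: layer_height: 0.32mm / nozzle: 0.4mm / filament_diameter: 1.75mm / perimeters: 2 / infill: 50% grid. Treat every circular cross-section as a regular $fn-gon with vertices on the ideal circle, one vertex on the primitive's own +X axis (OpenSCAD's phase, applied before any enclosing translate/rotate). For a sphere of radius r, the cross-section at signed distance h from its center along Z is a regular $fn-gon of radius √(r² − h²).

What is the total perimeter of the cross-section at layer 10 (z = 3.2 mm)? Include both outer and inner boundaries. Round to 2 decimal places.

At z = 3.2 mm: the cube is present — its section is the full 23.5×14 rectangle (perimeter 75.00 mm); the cube at (0, 2) (footprint 20×16.5) is included at this height (perimeter 73.00 mm); the cube at (5.5, 5) does not reach this height (z outside [-2, 3]); Taking the first minus the rest: starting from the 23.5×14 cube, the 20×16.5 cube at (0, 2) partially overlaps it — only the 240.00 mm² overlap (of its 330.00 mm²) is removed, clipping the outline — boundary = 75.00 mm; the sphere at (7.5, 0.5) is not intersected at this z (|z−center|=7.800 > r=7.5); Subtracting the remaining from the first: none of the subtracted shapes is present at this height, so the result so far is unchanged — boundary = 75.00 mm. Overall, the cross-section is a single solid region. Total boundary length (outer) = 75.00 mm.

75.00 mm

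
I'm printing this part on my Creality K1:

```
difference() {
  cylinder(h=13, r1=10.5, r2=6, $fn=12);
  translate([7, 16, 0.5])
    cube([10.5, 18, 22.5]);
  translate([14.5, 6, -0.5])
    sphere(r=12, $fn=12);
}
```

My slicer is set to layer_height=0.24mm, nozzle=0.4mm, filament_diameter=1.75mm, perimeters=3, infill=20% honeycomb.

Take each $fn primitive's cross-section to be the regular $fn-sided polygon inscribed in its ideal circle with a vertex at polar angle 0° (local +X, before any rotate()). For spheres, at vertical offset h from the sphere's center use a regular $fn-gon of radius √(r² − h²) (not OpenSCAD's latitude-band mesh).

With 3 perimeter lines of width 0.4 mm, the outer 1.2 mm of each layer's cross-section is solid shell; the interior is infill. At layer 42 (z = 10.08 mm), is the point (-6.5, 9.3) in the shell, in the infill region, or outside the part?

At z = 10.08 mm: the cone contributes a regular 12-gon of circumradius 7.011 (interpolated between r1=10.5 and r2=6 at t=0.775); the 10.5×18 cube at (7, 16) contributes its full rectangle; the r=12 sphere at (14.5, 6) slices to a regular 12-gon of circumradius 5.662 (√(r²−h²) with h=10.58 from center); Taking the first minus the rest: starting from the cone, the 10.5×18 cube at (7, 16) misses the remaining region (no effect); the r=12 sphere at (14.5, 6) misses the remaining region (no effect) — 1 connected region. Overall, the cross-section is a single solid region. The nearest boundary edge runs (-6.07, 3.51)→(-3.51, 6.07); distance from the point to it = 4.40 mm. The point is not inside any of the regions above, so it lies outside the cross-section (4.40 mm from the nearest boundary).

outside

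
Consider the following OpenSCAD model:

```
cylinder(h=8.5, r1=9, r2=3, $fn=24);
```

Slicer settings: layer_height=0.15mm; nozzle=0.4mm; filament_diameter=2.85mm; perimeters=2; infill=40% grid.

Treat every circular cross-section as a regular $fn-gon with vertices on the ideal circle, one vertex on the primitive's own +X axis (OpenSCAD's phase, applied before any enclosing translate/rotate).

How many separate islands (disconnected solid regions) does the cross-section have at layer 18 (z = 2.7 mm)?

At z = 2.7 mm: the cone (r1=9→r2=3) has section circumradius 7.094 here — a regular 24-gon. Overall, the cross-section is a single solid region. Island count = 1.

1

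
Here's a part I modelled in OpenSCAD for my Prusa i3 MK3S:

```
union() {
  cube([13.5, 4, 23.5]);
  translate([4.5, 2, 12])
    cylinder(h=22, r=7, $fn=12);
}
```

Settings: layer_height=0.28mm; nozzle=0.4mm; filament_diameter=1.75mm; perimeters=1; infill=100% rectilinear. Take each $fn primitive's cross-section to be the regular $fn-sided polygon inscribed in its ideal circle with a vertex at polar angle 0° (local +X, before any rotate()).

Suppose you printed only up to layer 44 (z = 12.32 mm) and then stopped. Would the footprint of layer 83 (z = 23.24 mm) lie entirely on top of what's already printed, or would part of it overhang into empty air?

Compare the two slices. At z = 12.32: the cube is present — its section is the full 13.5×4 rectangle (area 54.00 mm²); the cylinder at (4.5, 2): section is a regular 12-gon, circumradius r=7 (area = (12/2)·7.000²·sin(360°/12) = 147.00 mm²); Merging all regions: the regions partially overlap — summed areas 201.00 mm² minus the doubly-counted overlap 44.93 mm² gives 156.07 mm² — area = 156.07 mm². At z = 23.24: the cube (footprint 13.5×4) is included at this height (area 54.00 mm²); the r=7 cylinder at (4.5, 2) contributes a regular 12-gon of circumradius 7 (area = (12/2)·7.000²·sin(360°/12) = 147.00 mm²); Taking the union: the regions partially overlap — summed areas 201.00 mm² minus the doubly-counted overlap 44.93 mm² gives 156.07 mm² — area = 156.07 mm². Checking containment: the cross-section at z = 23.24 is a subset of the cross-section at z = 12.32.

entirely on top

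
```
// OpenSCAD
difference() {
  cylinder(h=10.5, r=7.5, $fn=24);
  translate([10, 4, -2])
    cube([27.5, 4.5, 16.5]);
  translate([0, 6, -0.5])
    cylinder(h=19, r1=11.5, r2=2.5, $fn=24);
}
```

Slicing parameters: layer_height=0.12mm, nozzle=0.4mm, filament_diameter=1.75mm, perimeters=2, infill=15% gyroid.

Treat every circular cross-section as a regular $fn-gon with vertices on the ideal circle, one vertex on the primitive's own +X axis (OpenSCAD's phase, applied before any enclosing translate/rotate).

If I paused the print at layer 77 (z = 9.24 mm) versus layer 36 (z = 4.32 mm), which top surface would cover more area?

layer 77 (z = 9.24 mm)

Layer 77 (z = 9.24): the cylinder: section is a regular 24-gon, circumradius r=7.5 (area = (24/2)·7.500²·sin(360°/24) = 174.70 mm²); the cube at (10, 4) (footprint 27.5×4.5) is included at this height (area 123.75 mm²); the cone at (0, 6) contributes a regular 24-gon of circumradius 6.886 (interpolated between r1=11.5 and r2=2.5 at t=0.513) (area = (24/2)·6.886²·sin(360°/24) = 147.28 mm²); Subtracting the remaining from the first: starting from the r=7.5 cylinder (174.70 mm²), the 27.5×4.5 cube at (10, 4) misses the remaining region (no effect); the cone at (0, 6) partially overlaps it — only the 77.26 mm² overlap (of its 147.28 mm²) is removed, clipping the outline — area = 97.45 mm². So its area = 97.45 mm². Layer 36 (z = 4.32): the r=7.5 cylinder gives a regular 24-gon of circumradius 7.5 (constant along its height) (area = (24/2)·7.500²·sin(360°/24) = 174.70 mm²); the cube at (10, 4) (footprint 27.5×4.5) is included at this height (area 123.75 mm²); the cone at (0, 6): at t=0.254 of its height the radius interpolates to r₁+(r₂−r₁)t = 9.217, giving a regular 24-gon of that circumradius (area = (24/2)·9.217²·sin(360°/24) = 263.84 mm²); Taking the first minus the rest: starting from the r=7.5 cylinder (174.70 mm²), the 27.5×4.5 cube at (10, 4) misses the remaining region (no effect); the cone at (0, 6) partially overlaps it — only the 117.40 mm² overlap (of its 263.84 mm²) is removed, clipping the outline — area = 57.30 mm². So its area = 57.30 mm². Layer 77 is larger (97.45 vs 57.30 mm²).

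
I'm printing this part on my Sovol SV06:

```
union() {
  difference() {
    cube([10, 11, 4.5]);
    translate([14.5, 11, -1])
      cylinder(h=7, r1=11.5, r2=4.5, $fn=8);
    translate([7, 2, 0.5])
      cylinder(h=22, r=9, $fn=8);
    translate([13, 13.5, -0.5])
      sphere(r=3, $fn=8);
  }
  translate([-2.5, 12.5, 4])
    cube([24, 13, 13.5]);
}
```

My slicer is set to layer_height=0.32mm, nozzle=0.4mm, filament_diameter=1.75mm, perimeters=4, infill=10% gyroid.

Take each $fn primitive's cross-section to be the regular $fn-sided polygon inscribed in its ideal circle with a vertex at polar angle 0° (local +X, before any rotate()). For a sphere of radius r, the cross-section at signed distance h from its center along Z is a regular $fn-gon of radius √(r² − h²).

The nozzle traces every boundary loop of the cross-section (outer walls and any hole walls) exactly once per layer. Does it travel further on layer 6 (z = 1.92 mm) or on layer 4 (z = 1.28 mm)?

Layer 6 (z = 1.92): the cube (footprint 10×11) is included at this height (perimeter 42.00 mm); the cone at (14.5, 11): at t=0.417 of its height the radius interpolates to r₁+(r₂−r₁)t = 8.580, giving a regular 8-gon of that circumradius (perimeter = 2·8·8.580·sin(180°/8) = 52.53 mm); the r=9 cylinder at (7, 2) gives a regular 8-gon of circumradius 9 (constant along its height) (perimeter = 2·8·9.000·sin(180°/8) = 55.11 mm); the r=3 sphere at (13, 13.5) slices to a regular 8-gon of circumradius 1.773 (√(r²−h²) with h=2.42 from center) (perimeter = 2·8·1.773·sin(180°/8) = 10.86 mm); Subtracting the remaining from the first: starting from the 10×11 cube, the cone at (14.5, 11) partially overlaps it — only the 17.64 mm² overlap (of its 208.22 mm²) is removed, clipping the outline; the r=9 cylinder at (7, 2) partially overlaps it — only the 82.01 mm² overlap (of its 229.10 mm²) is removed, clipping the outline; the r=3 sphere at (13, 13.5) misses the remaining region (no effect) — boundary = 18.06 mm; the cube at (-2.5, 12.5) does not reach this height (z outside [4, 17.5]); Taking the union: only the result so far is present, so the union is just that shape — boundary = 18.06 mm. So its perimeter = 18.06 mm. Layer 4 (z = 1.28): the 10×11 cube contributes its full rectangle (perimeter 42.00 mm); the cone at (14.5, 11): at t=0.326 of its height the radius interpolates to r₁+(r₂−r₁)t = 9.220, giving a regular 8-gon of that circumradius (perimeter = 2·8·9.220·sin(180°/8) = 56.45 mm); the r=9 cylinder at (7, 2) contributes a regular 8-gon of circumradius 9 (perimeter = 2·8·9.000·sin(180°/8) = 55.11 mm); the sphere at (13, 13.5): section is a regular 8-gon, circumradius = √(r²−h²) = √(3²−1.78²) = 2.415 (perimeter = 2·8·2.415·sin(180°/8) = 14.79 mm); After the difference (first − rest): starting from the 10×11 cube, the cone at (14.5, 11) partially overlaps it — only the 22.81 mm² overlap (of its 240.44 mm²) is removed, clipping the outline; the r=9 cylinder at (7, 2) partially overlaps it — only the 77.16 mm² overlap (of its 229.10 mm²) is removed, clipping the outline; the r=3 sphere at (13, 13.5) misses the remaining region (no effect) — boundary = 17.07 mm; the cube at (-2.5, 12.5) does not reach this height (z outside [4, 17.5]); Merging all regions: only the result so far is present, so the union is just that shape — boundary = 17.07 mm. So its perimeter = 17.07 mm. Layer 6 is larger (18.06 vs 17.07 mm).

layer 6 (z = 1.92 mm)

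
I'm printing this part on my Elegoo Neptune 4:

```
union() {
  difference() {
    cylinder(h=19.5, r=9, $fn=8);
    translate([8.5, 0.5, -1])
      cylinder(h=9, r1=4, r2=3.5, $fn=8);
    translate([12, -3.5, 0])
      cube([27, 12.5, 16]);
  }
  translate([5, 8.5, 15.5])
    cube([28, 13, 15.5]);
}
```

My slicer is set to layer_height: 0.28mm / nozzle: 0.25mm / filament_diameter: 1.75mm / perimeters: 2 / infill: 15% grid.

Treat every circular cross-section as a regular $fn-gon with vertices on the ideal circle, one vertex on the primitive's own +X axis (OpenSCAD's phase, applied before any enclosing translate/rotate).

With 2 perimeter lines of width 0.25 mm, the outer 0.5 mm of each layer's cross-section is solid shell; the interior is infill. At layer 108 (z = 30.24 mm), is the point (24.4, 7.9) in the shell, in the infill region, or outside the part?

outside

At z = 30.24 mm: the cylinder does not reach this height (z outside [0, 19.5]); the cone at (8.5, 0.5) is absent (z outside [-1, 8]); the cube at (12, -3.5) does not reach this height (z outside [0, 16]); Subtracting the remaining from the first: the first operand is absent here, so nothing remains; the cube at (5, 8.5) is present — its section is the full 28×13 rectangle; Taking the union: only the 28×13 cube at (5, 8.5) is present, so the union is just that shape — 1 connected region. Overall, the cross-section is a single solid region. The nearest boundary edge runs (5.00, 8.50)→(33.00, 8.50); distance from the point to it = 0.60 mm. The point is not inside any of the regions above, so it lies outside the cross-section (0.60 mm from the nearest boundary).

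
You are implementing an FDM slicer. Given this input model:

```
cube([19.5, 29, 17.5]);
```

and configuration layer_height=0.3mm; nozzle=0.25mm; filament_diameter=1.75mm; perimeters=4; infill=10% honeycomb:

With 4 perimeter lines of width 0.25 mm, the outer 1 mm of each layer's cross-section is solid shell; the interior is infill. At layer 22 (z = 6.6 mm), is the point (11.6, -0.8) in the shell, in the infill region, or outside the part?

outside

At z = 6.6 mm: the cube is present — its section is the full 19.5×29 rectangle. Overall, the cross-section is a single solid region. The nearest boundary edge runs (0.00, 0.00)→(19.50, 0.00); distance from the point to it = 0.80 mm. The point is not inside any of the regions above, so it lies outside the cross-section (0.80 mm from the nearest boundary).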